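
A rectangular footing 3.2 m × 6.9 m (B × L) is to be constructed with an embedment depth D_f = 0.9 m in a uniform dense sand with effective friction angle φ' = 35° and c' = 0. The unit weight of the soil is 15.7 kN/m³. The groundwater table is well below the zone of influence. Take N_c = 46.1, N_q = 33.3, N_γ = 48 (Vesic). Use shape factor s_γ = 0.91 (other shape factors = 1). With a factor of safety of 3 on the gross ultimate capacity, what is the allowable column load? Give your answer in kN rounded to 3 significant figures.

P_all ≈ 11500 kN

Effective surcharge at the founding depth q = γ·D_f = 15.7 × 0.9 = 14.13 kPa.
q_ult = q·N_q + 0.5·γ·B·N_γ·s_γ
     = 14.13 × 33.3 + 0.5 × 15.7 × 3.2 × 48 × 0.91
     = 470.53 + 1097.2 = 1567.8 kPa.
Gross allowable pressure q_all = 1567.8 / 3 = 522.59 kPa.
Footing area = 22.08 m², so allowable column load = 522.59 × 22.08 = 11539 kN.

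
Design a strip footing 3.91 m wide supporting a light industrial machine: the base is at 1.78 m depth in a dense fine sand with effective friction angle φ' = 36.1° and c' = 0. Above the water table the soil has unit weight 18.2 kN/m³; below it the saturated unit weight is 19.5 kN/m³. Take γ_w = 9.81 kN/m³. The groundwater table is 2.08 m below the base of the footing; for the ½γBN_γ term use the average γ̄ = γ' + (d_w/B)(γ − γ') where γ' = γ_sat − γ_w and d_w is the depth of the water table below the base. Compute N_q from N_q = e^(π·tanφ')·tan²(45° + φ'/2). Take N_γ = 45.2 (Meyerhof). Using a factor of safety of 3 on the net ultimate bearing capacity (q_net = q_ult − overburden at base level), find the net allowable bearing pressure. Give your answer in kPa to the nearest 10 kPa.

q_all(net) ≈ 820 kPa

N_q = e^(π·tan36.1°)·tan²(63.05°) = 38.24.
Overburden at base level: q = 18.2 × 1.78 = 32.396 kPa.
The water table is 2.08 m below the base (< B = 3.91 m), so the ½γBN_γ term uses γ̄ = γ' + (d_w/B)(γ − γ') = 9.69 + (2.08/3.91)(18.2 − 9.69) = 14.217 kN/m³.
Surcharge term q·N_q = 32.396 × 38.235 = 1238.7 kPa; self-weight term 0.5·γ·B·N_γ = 0.5 × 14.217 × 3.91 × 45.2 = 1256.3 kPa.
q_ult = 1238.7 + 1256.3 = 2495 kPa.
q_net = 2495 − 32.396 = 2462.6 kPa.
q_all(net) = 2462.6 / 3 = 820.86 kPa.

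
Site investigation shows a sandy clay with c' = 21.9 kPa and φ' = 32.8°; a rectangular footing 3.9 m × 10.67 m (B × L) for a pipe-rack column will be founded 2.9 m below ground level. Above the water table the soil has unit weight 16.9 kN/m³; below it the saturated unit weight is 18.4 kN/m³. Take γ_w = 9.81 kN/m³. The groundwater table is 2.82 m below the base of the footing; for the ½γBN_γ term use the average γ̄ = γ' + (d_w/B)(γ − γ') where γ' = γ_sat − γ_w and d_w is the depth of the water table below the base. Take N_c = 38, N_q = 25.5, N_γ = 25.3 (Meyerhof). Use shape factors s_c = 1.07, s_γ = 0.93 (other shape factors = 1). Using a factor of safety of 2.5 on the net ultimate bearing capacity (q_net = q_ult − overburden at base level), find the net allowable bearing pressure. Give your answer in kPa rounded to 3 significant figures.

Effective surcharge at the founding depth q = γ·D_f = 16.9 × 2.9 = 49.01 kPa.
With d_w = 2.82 m < B, γ̄ = 8.59 + (2.82/3.9) × (16.9 − 8.59) = 14.599 kN/m³.
q_ult = c·N_c·s_c + q·N_q + 0.5·γ·B·N_γ·s_γ
     = 21.9 × 38 × 1.07 + 49.01 × 25.5 + 0.5 × 14.599 × 3.9 × 25.3 × 0.93
     = 890.45 + 1249.8 + 669.81 = 2810 kPa.
q_net = 2810 − 49.01 = 2761 kPa.
q_all(net) = 2761 / 2.5 = 1104.4 kPa.

q_all(net) ≈ 1100 kPa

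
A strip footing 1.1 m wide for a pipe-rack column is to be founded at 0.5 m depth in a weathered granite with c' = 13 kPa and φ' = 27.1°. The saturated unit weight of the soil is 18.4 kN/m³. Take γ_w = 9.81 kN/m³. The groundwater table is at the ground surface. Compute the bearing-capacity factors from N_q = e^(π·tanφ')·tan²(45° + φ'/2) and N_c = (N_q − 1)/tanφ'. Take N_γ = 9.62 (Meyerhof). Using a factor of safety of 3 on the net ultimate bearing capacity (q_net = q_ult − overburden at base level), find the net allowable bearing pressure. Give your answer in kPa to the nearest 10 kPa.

N_q = e^(π·tan27.1°)·tan²(58.55°) = 13.34; N_c = (N_q − 1)/tanφ' = 24.12.
With the water table at the surface the whole profile is submerged: γ' = 18.4 − 9.81 = 8.59 kN/m³, so q = γ'·D_f = 4.295 kPa; the same γ' applies in the ½γBN_γ term.
q_ult = c·N_c + q·N_q + 0.5·γ·B·N_γ
     = 13 × 24.12 + 4.295 × 13.343 + 0.5 × 8.59 × 1.1 × 9.62
     = 313.56 + 57.308 + 45.45 = 416.32 kPa.
q_net = 416.32 − 4.295 = 412.02 kPa.
q_all(net) = 412.02 / 3 = 137.34 kPa.

q_all(net) ≈ 140 kPa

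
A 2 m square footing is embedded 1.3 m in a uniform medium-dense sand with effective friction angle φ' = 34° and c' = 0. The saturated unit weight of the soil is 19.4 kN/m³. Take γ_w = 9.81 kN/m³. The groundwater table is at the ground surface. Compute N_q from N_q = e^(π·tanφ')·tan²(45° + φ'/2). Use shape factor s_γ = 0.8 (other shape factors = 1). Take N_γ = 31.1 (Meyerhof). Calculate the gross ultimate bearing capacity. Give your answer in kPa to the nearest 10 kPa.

tan34° = 0.6745, so N_q = e^(π×0.6745)·tan²(62°) = 8.323 × 3.537 = 29.44.
γ' = 19.4 − 9.81 = 9.59 kN/m³ (submerged throughout). q = 9.59 × 1.3 = 12.467 kPa; the same γ' applies in the ½γBN_γ term.
q·N_q = 12.467 × 29.44 = 367.03 kPa
0.5·γ·B·N_γ·s_γ = 0.5 × 9.59 × 2 × 31.1 × 0.8 = 238.6 kPa
q_ult = 367.03 + 238.6 = 605.63 kPa.

q_ult ≈ 610 kPa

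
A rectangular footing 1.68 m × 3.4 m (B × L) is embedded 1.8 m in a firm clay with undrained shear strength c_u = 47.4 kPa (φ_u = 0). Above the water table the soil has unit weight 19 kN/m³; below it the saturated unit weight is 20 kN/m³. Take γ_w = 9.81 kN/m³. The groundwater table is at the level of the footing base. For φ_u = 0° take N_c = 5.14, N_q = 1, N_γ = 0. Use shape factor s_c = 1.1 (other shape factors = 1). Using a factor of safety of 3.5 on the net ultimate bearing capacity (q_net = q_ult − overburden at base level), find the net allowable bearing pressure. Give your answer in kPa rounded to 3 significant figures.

q_all(net) ≈ 76.6 kPa

Overburden at base level: q = 19 × 1.8 = 34.2 kPa.
Cohesion term c·N_c·s_c = 47.4 × 5.14 × 1.1 = 268 kPa; surcharge term q·N_q = 34.2 × 1 = 34.2 kPa.
q_ult = 268 + 34.2 = 302.2 kPa.
q_net = 302.2 − 34.2 = 268 kPa.
q_all(net) = 268 / 3.5 = 76.571 kPa.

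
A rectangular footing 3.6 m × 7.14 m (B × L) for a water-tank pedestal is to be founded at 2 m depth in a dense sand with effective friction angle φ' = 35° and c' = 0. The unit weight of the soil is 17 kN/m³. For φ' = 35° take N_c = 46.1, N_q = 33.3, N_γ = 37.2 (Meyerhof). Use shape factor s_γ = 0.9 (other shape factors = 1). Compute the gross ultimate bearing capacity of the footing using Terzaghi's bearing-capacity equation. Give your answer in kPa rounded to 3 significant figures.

Effective surcharge at the founding depth q = γ·D_f = 17 × 2 = 34 kPa.
q_ult = q·N_q + 0.5·γ·B·N_γ·s_γ
     = 34 × 33.3 + 0.5 × 17 × 3.6 × 37.2 × 0.9
     = 1132.2 + 1024.5 = 2156.7 kPa.

q_ult ≈ 2160 kPa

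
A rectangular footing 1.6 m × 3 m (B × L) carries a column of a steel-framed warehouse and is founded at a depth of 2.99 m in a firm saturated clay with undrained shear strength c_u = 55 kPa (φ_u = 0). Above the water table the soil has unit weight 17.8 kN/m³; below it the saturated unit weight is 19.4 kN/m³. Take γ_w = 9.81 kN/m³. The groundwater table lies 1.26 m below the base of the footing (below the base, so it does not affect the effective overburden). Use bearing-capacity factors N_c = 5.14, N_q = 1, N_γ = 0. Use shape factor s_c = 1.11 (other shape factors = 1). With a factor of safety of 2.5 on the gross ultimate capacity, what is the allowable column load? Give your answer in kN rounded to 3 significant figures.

P_all ≈ 705 kN

Effective surcharge at the founding depth q = γ·D_f = 17.8 × 2.99 = 53.222 kPa.
q_ult = c·N_c·s_c + q·N_q
     = 55 × 5.14 × 1.11 + 53.222 × 1
     = 313.8 + 53.222 = 367.02 kPa.
Gross allowable pressure q_all = 367.02 / 2.5 = 146.81 kPa.
Footing area = 4.8 m², so allowable column load = 146.81 × 4.8 = 704.68 kN.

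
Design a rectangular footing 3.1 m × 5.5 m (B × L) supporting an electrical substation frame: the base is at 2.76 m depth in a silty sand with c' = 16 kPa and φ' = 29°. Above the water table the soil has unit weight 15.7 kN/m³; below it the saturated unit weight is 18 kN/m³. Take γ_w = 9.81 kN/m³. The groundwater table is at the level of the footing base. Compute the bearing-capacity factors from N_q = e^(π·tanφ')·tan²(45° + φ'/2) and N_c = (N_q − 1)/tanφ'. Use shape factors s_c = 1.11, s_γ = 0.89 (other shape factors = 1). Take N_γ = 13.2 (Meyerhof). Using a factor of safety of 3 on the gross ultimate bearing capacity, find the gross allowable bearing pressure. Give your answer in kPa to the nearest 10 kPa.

q_all ≈ 450 kPa

N_q = e^(π·tan29°)·tan²(59.5°) = 16.44; N_c = (N_q − 1)/tanφ' = 27.86.
Effective surcharge at the founding depth q = γ·D_f = 15.7 × 2.76 = 43.332 kPa.
The water table coincides with the base, so in the self-weight term γ → γ' = 8.19 kN/m³.
q_ult = c·N_c·s_c + q·N_q + 0.5·γ·B·N_γ·s_γ
     = 16 × 27.86 × 1.11 + 43.332 × 16.443 + 0.5 × 8.19 × 3.1 × 13.2 × 0.89
     = 494.8 + 712.52 + 149.13 = 1356.5 kPa.
q_all = 1356.5 / 3 = 452.15 kPa.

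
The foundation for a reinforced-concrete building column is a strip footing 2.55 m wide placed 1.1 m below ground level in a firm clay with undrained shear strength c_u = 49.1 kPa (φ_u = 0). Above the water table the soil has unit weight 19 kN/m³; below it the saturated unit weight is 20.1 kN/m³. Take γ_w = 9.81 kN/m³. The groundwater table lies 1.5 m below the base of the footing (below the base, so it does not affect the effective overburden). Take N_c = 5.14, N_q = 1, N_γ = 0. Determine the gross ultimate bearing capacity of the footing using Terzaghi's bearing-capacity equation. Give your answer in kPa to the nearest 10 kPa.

q_ult ≈ 270 kPa

Effective surcharge at the founding depth q = γ·D_f = 19 × 1.1 = 20.9 kPa.
q_ult = c·N_c + q·N_q
     = 49.1 × 5.14 + 20.9 × 1
     = 252.37 + 20.9 = 273.27 kPa.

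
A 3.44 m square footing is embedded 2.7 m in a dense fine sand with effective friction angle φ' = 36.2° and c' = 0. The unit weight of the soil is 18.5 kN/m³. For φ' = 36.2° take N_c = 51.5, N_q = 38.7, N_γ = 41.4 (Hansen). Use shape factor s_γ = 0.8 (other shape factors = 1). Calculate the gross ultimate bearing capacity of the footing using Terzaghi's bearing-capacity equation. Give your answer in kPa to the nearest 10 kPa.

q_ult ≈ 2990 kPa

q = γ·D_f = 18.5 × 2.7 = 49.95 kPa.
q·N_q = 49.95 × 38.7 = 1933.1 kPa
0.5·γ·B·N_γ·s_γ = 0.5 × 18.5 × 3.44 × 41.4 × 0.8 = 1053.9 kPa
q_ult = 1933.1 + 1053.9 = 2986.9 kPa.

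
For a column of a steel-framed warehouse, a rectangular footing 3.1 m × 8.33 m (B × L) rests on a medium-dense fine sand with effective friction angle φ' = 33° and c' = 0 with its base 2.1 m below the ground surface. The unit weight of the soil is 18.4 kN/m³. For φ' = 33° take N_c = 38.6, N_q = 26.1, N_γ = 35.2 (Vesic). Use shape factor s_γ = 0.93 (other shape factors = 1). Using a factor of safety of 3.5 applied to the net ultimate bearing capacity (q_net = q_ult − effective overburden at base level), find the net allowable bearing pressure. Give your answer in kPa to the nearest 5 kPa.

Overburden at base level: q = 18.4 × 2.1 = 38.64 kPa.
Surcharge term q·N_q = 38.64 × 26.1 = 1008.5 kPa; self-weight term 0.5·γ·B·N_γ·s_γ = 0.5 × 18.4 × 3.1 × 35.2 × 0.93 = 933.63 kPa.
q_ult = 1008.5 + 933.63 = 1942.1 kPa.
Net ultimate: q_net = 1942.1 − 38.64 = 1903.5 kPa.
q_all(net) = 1903.5 / 3.5 = 543.86 kPa.

q_all(net) ≈ 545 kPa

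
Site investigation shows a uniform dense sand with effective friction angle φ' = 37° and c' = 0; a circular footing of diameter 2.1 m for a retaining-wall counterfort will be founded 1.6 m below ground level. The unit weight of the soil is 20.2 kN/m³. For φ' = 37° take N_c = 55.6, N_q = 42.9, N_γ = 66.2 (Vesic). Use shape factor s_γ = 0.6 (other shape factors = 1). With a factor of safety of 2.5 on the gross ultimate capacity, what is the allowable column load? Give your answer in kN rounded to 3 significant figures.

Overburden at base level: q = 20.2 × 1.6 = 32.32 kPa.
Surcharge term q·N_q = 32.32 × 42.9 = 1386.5 kPa; self-weight term 0.5·γ·B·N_γ·s_γ = 0.5 × 20.2 × 2.1 × 66.2 × 0.6 = 842.46 kPa.
q_ult = 1386.5 + 842.46 = 2229 kPa.
Gross allowable pressure q_all = 2229 / 2.5 = 891.6 kPa.
Footing area = 3.4636 m², so allowable column load = 891.6 × 3.4636 = 3088.1 kN.

P_all ≈ 3090 kN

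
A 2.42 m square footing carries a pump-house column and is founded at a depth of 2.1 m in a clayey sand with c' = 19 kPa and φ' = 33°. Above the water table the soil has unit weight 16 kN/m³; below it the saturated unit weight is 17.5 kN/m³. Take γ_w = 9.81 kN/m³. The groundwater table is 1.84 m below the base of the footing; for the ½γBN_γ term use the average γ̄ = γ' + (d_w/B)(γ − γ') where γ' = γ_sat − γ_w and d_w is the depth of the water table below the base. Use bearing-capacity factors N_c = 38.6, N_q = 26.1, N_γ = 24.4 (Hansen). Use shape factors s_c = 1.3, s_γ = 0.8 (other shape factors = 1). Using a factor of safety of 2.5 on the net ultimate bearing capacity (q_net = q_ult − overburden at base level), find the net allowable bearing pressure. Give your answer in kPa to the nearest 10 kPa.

q_all(net) ≈ 850 kPa

Overburden at base level: q = 16 × 2.1 = 33.6 kPa.
The water table is 1.84 m below the base (< B = 2.42 m), so the ½γBN_γ term uses γ̄ = γ' + (d_w/B)(γ − γ') = 7.69 + (1.84/2.42)(16 − 7.69) = 14.008 kN/m³.
Cohesion term c·N_c·s_c = 19 × 38.6 × 1.3 = 953.42 kPa; surcharge term q·N_q = 33.6 × 26.1 = 876.96 kPa; self-weight term 0.5·γ·B·N_γ·s_γ = 0.5 × 14.008 × 2.42 × 24.4 × 0.8 = 330.87 kPa.
q_ult = 953.42 + 876.96 + 330.87 = 2161.2 kPa.
q_net = 2161.2 − 33.6 = 2127.6 kPa.
q_all(net) = 2127.6 / 2.5 = 851.06 kPa.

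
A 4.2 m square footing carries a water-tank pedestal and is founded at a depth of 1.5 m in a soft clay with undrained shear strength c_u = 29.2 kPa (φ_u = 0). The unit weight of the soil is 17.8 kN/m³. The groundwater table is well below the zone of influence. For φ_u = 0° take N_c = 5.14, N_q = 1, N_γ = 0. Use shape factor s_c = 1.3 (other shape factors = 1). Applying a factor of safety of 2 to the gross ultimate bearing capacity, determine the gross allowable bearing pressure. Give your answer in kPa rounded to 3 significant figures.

q_all ≈ 111 kPa

Overburden at base level: q = 17.8 × 1.5 = 26.7 kPa.
Cohesion term c·N_c·s_c = 29.2 × 5.14 × 1.3 = 195.11 kPa; surcharge term q·N_q = 26.7 × 1 = 26.7 kPa.
q_ult = 195.11 + 26.7 = 221.81 kPa.
q_all = q_ult / FS = 221.81 / 2 = 110.91 kPa.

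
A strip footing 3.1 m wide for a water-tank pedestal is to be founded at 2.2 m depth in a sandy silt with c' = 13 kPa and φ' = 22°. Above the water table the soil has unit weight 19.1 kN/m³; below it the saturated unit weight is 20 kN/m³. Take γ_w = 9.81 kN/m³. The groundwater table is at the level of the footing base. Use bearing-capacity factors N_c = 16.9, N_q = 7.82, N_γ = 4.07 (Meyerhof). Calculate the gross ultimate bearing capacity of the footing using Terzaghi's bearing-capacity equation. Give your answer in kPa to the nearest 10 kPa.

Effective surcharge at the founding depth q = γ·D_f = 19.1 × 2.2 = 42.02 kPa.
The water table coincides with the base, so in the self-weight term γ → γ' = 10.19 kN/m³.
q_ult = c·N_c + q·N_q + 0.5·γ·B·N_γ
     = 13 × 16.9 + 42.02 × 7.82 + 0.5 × 10.19 × 3.1 × 4.07
     = 219.7 + 328.6 + 64.284 = 612.58 kPa.

q_ult ≈ 610 kPa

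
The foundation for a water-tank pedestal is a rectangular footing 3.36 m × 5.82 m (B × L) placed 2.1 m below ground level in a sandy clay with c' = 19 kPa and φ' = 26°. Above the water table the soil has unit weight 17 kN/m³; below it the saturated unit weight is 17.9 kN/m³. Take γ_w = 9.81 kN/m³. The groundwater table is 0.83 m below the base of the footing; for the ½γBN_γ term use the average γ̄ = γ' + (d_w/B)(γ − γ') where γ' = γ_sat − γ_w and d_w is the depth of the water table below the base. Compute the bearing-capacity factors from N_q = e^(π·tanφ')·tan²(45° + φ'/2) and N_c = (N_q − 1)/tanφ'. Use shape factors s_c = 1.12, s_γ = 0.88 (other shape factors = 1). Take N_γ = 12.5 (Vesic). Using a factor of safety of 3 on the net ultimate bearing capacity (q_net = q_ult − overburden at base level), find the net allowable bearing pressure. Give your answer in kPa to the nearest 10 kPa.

N_q = e^(π·tan26°)·tan²(58°) = 11.85; N_c = (N_q − 1)/tanφ' = 22.25.
Overburden at base level: q = 17 × 2.1 = 35.7 kPa.
The water table is 0.83 m below the base (< B = 3.36 m), so the ½γBN_γ term uses γ̄ = γ' + (d_w/B)(γ − γ') = 8.09 + (0.83/3.36)(17 − 8.09) = 10.291 kN/m³.
Cohesion term c·N_c·s_c = 19 × 22.254 × 1.12 = 473.57 kPa; surcharge term q·N_q = 35.7 × 11.854 = 423.2 kPa; self-weight term 0.5·γ·B·N_γ·s_γ = 0.5 × 10.291 × 3.36 × 12.5 × 0.88 = 190.18 kPa.
q_ult = 473.57 + 423.2 + 190.18 = 1086.9 kPa.
q_net = 1086.9 − 35.7 = 1051.2 kPa.
q_all(net) = 1051.2 / 3 = 350.42 kPa.

q_all(net) ≈ 350 kPa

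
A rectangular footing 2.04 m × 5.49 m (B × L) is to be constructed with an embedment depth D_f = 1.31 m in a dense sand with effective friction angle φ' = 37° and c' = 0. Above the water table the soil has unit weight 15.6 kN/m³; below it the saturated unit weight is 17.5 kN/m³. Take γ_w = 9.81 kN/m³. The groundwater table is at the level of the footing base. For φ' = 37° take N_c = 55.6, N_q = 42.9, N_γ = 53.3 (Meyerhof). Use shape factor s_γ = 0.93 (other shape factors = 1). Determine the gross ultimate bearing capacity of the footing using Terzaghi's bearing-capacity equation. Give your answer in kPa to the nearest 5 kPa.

q = γ·D_f = 15.6 × 1.31 = 20.436 kPa.
For the ½γBN_γ term take γ' = 17.5 − 9.81 = 7.69 kN/m³ (soil below base is submerged).
q·N_q = 20.436 × 42.9 = 876.7 kPa
0.5·γ·B·N_γ·s_γ = 0.5 × 7.69 × 2.04 × 53.3 × 0.93 = 388.81 kPa
q_ult = 876.7 + 388.81 = 1265.5 kPa.

q_ult ≈ 1265 kPa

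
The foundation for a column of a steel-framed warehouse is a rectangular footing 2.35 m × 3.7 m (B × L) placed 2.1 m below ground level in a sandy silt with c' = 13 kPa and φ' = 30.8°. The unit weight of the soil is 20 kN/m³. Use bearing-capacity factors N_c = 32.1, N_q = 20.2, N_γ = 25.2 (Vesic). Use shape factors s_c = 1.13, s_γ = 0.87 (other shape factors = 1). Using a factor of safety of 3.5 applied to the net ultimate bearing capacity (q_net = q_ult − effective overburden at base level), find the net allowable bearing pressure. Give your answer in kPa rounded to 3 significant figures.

q_all(net) ≈ 512 kPa

Overburden at base level: q = 20 × 2.1 = 42 kPa.
Cohesion term c·N_c·s_c = 13 × 32.1 × 1.13 = 471.55 kPa; surcharge term q·N_q = 42 × 20.2 = 848.4 kPa; self-weight term 0.5·γ·B·N_γ·s_γ = 0.5 × 20 × 2.35 × 25.2 × 0.87 = 515.21 kPa.
q_ult = 471.55 + 848.4 + 515.21 = 1835.2 kPa.
Net ultimate: q_net = 1835.2 − 42 = 1793.2 kPa.
q_all(net) = 1793.2 / 3.5 = 512.33 kPa.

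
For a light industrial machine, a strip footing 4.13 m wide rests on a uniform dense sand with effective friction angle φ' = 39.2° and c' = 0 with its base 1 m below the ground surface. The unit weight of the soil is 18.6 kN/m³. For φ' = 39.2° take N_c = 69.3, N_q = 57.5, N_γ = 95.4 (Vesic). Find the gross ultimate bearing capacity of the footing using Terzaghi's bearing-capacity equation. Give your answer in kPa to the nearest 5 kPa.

Effective surcharge at the founding depth q = γ·D_f = 18.6 × 1 = 18.6 kPa.
q_ult = q·N_q + 0.5·γ·B·N_γ
     = 18.6 × 57.5 + 0.5 × 18.6 × 4.13 × 95.4
     = 1069.5 + 3664.2 = 4733.7 kPa.

q_ult ≈ 4735 kPa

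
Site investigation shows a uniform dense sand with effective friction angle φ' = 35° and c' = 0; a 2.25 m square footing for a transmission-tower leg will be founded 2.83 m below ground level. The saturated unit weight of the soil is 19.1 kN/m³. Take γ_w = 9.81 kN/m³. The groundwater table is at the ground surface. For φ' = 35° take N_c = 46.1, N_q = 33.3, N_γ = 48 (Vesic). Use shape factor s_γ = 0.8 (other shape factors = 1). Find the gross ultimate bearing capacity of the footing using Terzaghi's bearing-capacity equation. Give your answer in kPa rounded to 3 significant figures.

Water table at ground surface, so effective unit weight γ' = 19.1 − 9.81 = 9.29 kN/m³ is used throughout; overburden q = 9.29 × 2.83 = 26.291 kPa; the same γ' applies in the ½γBN_γ term.
Surcharge term q·N_q = 26.291 × 33.3 = 875.48 kPa; self-weight term 0.5·γ·B·N_γ·s_γ = 0.5 × 9.29 × 2.25 × 48 × 0.8 = 401.33 kPa.
q_ult = 875.48 + 401.33 = 1276.8 kPa.

q_ult ≈ 1280 kPa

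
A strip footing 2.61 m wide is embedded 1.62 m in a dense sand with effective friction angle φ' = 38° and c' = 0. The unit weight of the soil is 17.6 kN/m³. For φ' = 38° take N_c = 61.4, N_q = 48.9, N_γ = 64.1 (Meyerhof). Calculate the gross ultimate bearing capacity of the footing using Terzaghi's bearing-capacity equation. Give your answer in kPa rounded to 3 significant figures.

q_ult ≈ 2870 kPa

q = γ·D_f = 17.6 × 1.62 = 28.512 kPa.
q·N_q = 28.512 × 48.9 = 1394.2 kPa
0.5·γ·B·N_γ = 0.5 × 17.6 × 2.61 × 64.1 = 1472.2 kPa
q_ult = 1394.2 + 1472.2 = 2866.5 kPa.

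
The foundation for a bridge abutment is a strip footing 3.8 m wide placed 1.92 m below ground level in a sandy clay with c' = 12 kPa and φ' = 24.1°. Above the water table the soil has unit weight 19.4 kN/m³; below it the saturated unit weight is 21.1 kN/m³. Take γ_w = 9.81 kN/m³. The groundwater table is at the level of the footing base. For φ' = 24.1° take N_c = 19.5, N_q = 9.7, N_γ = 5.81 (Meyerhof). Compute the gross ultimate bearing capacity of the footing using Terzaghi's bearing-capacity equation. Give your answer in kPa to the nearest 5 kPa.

Overburden at base level: q = 19.4 × 1.92 = 37.248 kPa.
Below the base the soil is submerged, so the ½γBN_γ term uses γ' = 21.1 − 9.81 = 11.29 kN/m³.
Cohesion term c·N_c = 12 × 19.5 = 234 kPa; surcharge term q·N_q = 37.248 × 9.7 = 361.31 kPa; self-weight term 0.5·γ·B·N_γ = 0.5 × 11.29 × 3.8 × 5.81 = 124.63 kPa.
q_ult = 234 + 361.31 + 124.63 = 719.94 kPa.

q_ult ≈ 720 kPa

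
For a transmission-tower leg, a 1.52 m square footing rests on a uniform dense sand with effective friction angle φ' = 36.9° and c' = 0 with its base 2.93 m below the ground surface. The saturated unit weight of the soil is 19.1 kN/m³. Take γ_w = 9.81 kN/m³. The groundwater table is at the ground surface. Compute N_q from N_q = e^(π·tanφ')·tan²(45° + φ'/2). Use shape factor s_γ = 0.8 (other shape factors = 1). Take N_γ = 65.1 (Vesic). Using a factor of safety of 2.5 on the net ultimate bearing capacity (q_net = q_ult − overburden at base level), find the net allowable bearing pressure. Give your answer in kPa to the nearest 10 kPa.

N_q = e^(π·tan36.9°)·tan²(63.45°) = 42.37.
γ' = 19.1 − 9.81 = 9.29 kN/m³ (submerged throughout). q = 9.29 × 2.93 = 27.22 kPa; the same γ' applies in the ½γBN_γ term.
q·N_q = 27.22 × 42.368 = 1153.2 kPa
0.5·γ·B·N_γ·s_γ = 0.5 × 9.29 × 1.52 × 65.1 × 0.8 = 367.71 kPa
q_ult = 1153.2 + 367.71 = 1520.9 kPa.
q_net = 1520.9 − 27.22 = 1493.7 kPa.
q_all(net) = 1493.7 / 2.5 = 597.49 kPa.

q_all(net) ≈ 600 kPa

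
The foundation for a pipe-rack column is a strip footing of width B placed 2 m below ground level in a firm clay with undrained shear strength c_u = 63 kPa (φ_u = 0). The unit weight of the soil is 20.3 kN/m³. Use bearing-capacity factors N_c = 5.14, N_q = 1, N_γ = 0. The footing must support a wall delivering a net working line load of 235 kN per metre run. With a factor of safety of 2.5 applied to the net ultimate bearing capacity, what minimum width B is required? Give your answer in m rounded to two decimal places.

Effective surcharge at the founding depth q = γ·D_f = 20.3 × 2 = 40.6 kPa.
q_ult = c·N_c + q·N_q
     = 63 × 5.14 + 40.6 × 1
     = 323.82 + 40.6 = 364.42 kPa.
For φ = 0 the ½γBN_γ term vanishes, so q_ult is independent of B. q_net = 364.42 − 40.6 = 323.82 kPa; q_all(net) = 323.82/2.5 = 129.53 kPa.
Required width B = w / q_all(net) = 235 / 129.53 = 1.814 m.

B = 1.81 m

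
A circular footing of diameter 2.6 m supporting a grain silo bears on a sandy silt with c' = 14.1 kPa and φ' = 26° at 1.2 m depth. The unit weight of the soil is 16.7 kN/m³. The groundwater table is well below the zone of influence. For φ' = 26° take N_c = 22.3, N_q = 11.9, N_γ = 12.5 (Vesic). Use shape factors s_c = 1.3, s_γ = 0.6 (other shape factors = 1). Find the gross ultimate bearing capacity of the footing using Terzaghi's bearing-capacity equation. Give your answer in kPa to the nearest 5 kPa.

Effective surcharge at the founding depth q = γ·D_f = 16.7 × 1.2 = 20.04 kPa.
q_ult = c·N_c·s_c + q·N_q + 0.5·γ·B·N_γ·s_γ
     = 14.1 × 22.3 × 1.3 + 20.04 × 11.9 + 0.5 × 16.7 × 2.6 × 12.5 × 0.6
     = 408.76 + 238.48 + 162.82 = 810.06 kPa.

q_ult ≈ 810 kPa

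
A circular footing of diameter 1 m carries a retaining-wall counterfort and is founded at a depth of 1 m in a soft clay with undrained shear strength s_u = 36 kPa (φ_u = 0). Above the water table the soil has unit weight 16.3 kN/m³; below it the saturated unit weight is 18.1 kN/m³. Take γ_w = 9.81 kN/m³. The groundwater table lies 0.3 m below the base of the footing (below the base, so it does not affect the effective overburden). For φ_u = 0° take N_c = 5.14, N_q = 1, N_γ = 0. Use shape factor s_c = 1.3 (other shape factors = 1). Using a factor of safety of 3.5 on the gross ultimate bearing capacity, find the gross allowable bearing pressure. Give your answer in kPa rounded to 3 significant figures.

q_all ≈ 73.4 kPa

q = γ·D_f = 16.3 × 1 = 16.3 kPa.
c·N_c·s_c = 36 × 5.14 × 1.3 = 240.55 kPa
q·N_q = 16.3 × 1 = 16.3 kPa
q_ult = 240.55 + 16.3 = 256.85 kPa.
q_all = 256.85 / 3.5 = 73.386 kPa.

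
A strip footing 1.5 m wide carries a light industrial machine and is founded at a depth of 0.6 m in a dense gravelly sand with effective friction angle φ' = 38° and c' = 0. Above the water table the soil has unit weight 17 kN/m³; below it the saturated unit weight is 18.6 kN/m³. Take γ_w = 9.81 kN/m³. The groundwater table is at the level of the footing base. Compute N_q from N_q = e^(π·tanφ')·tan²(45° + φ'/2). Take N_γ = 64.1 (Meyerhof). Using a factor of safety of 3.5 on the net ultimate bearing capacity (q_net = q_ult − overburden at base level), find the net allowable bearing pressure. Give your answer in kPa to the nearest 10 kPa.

q_all(net) ≈ 260 kPa

N_q = e^(π·tan38°)·tan²(64°) = 48.93.
q = γ·D_f = 17 × 0.6 = 10.2 kPa.
For the ½γBN_γ term take γ' = 18.6 − 9.81 = 8.79 kN/m³ (soil below base is submerged).
q·N_q = 10.2 × 48.933 = 499.12 kPa
0.5·γ·B·N_γ = 0.5 × 8.79 × 1.5 × 64.1 = 422.58 kPa
q_ult = 499.12 + 422.58 = 921.7 kPa.
q_net = 921.7 − 10.2 = 911.5 kPa.
q_all(net) = 911.5 / 3.5 = 260.43 kPa.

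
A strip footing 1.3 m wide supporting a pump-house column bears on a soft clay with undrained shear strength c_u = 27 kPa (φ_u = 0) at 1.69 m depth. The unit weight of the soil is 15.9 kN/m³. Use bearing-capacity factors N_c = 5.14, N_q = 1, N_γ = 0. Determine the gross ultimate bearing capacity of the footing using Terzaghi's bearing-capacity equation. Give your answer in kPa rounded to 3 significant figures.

q = γ·D_f = 15.9 × 1.69 = 26.871 kPa.
c·N_c = 27 × 5.14 = 138.78 kPa
q·N_q = 26.871 × 1 = 26.871 kPa
q_ult = 138.78 + 26.871 = 165.65 kPa.

q_ult ≈ 166 kPa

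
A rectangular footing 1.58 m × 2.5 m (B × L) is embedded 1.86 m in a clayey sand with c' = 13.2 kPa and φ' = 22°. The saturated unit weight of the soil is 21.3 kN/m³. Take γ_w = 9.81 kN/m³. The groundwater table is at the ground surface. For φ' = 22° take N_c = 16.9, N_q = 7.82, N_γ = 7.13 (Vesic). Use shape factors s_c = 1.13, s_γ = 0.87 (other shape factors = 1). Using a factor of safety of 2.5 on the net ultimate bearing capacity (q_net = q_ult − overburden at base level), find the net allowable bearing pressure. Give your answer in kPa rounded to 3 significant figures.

Water table at ground surface, so effective unit weight γ' = 21.3 − 9.81 = 11.49 kN/m³ is used throughout; overburden q = 11.49 × 1.86 = 21.371 kPa; the same γ' applies in the ½γBN_γ term.
Cohesion term c·N_c·s_c = 13.2 × 16.9 × 1.13 = 252.08 kPa; surcharge term q·N_q = 21.371 × 7.82 = 167.12 kPa; self-weight term 0.5·γ·B·N_γ·s_γ = 0.5 × 11.49 × 1.58 × 7.13 × 0.87 = 56.306 kPa.
q_ult = 252.08 + 167.12 + 56.306 = 475.51 kPa.
q_net = 475.51 − 21.371 = 454.14 kPa.
q_all(net) = 454.14 / 2.5 = 181.66 kPa.

q_all(net) ≈ 182 kPa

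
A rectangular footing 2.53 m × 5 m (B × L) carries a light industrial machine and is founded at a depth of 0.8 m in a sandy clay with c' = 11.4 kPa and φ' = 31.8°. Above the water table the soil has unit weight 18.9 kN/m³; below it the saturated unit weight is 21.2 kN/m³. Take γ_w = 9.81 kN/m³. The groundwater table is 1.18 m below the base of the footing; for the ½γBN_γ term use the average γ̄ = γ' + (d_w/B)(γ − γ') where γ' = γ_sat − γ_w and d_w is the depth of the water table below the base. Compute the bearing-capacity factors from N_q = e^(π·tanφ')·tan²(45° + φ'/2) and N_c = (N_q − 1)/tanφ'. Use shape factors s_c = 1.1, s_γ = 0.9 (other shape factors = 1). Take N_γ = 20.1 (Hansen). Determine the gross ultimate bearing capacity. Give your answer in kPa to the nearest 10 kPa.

tan31.8° = 0.62, so N_q = e^(π×0.62)·tan²(60.9°) = 7.014 × 3.228 = 22.64.
N_c = (22.64 − 1)/tan31.8° = 34.9.
Overburden at base level: q = 18.9 × 0.8 = 15.12 kPa.
The water table is 1.18 m below the base (< B = 2.53 m), so the ½γBN_γ term uses γ̄ = γ' + (d_w/B)(γ − γ') = 11.39 + (1.18/2.53)(18.9 − 11.39) = 14.893 kN/m³.
Cohesion term c·N_c·s_c = 11.4 × 34.902 × 1.1 = 437.67 kPa; surcharge term q·N_q = 15.12 × 22.64 = 342.31 kPa; self-weight term 0.5·γ·B·N_γ·s_γ = 0.5 × 14.893 × 2.53 × 20.1 × 0.9 = 340.8 kPa.
q_ult = 437.67 + 342.31 + 340.8 = 1120.8 kPa.

q_ult ≈ 1120 kPa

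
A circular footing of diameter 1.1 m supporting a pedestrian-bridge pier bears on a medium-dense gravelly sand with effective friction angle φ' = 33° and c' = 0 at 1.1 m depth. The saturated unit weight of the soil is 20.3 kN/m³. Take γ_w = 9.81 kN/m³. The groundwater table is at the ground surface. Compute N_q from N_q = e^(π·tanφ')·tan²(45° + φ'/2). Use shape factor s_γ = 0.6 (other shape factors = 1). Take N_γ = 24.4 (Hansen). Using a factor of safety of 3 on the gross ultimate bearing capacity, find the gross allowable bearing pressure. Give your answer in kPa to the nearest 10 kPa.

N_q = e^(π·tan33°)·tan²(61.5°) = 26.09.
Water table at ground surface, so effective unit weight γ' = 20.3 − 9.81 = 10.49 kN/m³ is used throughout; overburden q = 10.49 × 1.1 = 11.539 kPa; the same γ' applies in the ½γBN_γ term.
Surcharge term q·N_q = 11.539 × 26.092 = 301.08 kPa; self-weight term 0.5·γ·B·N_γ·s_γ = 0.5 × 10.49 × 1.1 × 24.4 × 0.6 = 84.465 kPa.
q_ult = 301.08 + 84.465 = 385.54 kPa.
q_all = 385.54 / 3 = 128.51 kPa.

q_all ≈ 130 kPa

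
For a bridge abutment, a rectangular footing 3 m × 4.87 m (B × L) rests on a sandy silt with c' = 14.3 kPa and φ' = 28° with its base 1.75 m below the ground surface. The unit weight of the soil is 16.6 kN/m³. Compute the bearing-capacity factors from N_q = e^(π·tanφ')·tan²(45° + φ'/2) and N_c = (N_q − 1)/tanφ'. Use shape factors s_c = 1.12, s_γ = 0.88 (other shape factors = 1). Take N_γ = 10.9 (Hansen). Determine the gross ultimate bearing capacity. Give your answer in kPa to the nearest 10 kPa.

tan28° = 0.5317, so N_q = e^(π×0.5317)·tan²(59°) = 5.314 × 2.77 = 14.72.
N_c = (14.72 − 1)/tan28° = 25.8.
Effective surcharge at the founding depth q = γ·D_f = 16.6 × 1.75 = 29.05 kPa.
q_ult = c·N_c·s_c + q·N_q + 0.5·γ·B·N_γ·s_γ
     = 14.3 × 25.803 × 1.12 + 29.05 × 14.72 + 0.5 × 16.6 × 3 × 10.9 × 0.88
     = 413.27 + 427.61 + 238.84 = 1079.7 kPa.

q_ult ≈ 1080 kPa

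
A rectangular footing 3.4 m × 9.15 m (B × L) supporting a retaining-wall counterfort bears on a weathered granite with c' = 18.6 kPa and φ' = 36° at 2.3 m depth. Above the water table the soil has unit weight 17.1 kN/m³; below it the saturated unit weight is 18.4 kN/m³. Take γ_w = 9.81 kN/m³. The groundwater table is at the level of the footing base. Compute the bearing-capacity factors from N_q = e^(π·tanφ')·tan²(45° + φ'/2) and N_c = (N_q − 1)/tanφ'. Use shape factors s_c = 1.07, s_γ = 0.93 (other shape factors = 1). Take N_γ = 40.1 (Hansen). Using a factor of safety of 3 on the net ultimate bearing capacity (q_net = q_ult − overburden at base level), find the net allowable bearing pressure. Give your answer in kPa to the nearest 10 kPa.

q_all(net) ≈ 1000 kPa

N_q = e^(π·tan36°)·tan²(63°) = 37.75; N_c = (N_q − 1)/tanφ' = 50.59.
Effective surcharge at the founding depth q = γ·D_f = 17.1 × 2.3 = 39.33 kPa.
The water table coincides with the base, so in the self-weight term γ → γ' = 8.59 kN/m³.
q_ult = c·N_c·s_c + q·N_q + 0.5·γ·B·N_γ·s_γ
     = 18.6 × 50.585 × 1.07 + 39.33 × 37.752 + 0.5 × 8.59 × 3.4 × 40.1 × 0.93
     = 1006.8 + 1484.8 + 544.59 = 3036.1 kPa.
q_net = 3036.1 − 39.33 = 2996.8 kPa.
q_all(net) = 2996.8 / 3 = 998.94 kPa.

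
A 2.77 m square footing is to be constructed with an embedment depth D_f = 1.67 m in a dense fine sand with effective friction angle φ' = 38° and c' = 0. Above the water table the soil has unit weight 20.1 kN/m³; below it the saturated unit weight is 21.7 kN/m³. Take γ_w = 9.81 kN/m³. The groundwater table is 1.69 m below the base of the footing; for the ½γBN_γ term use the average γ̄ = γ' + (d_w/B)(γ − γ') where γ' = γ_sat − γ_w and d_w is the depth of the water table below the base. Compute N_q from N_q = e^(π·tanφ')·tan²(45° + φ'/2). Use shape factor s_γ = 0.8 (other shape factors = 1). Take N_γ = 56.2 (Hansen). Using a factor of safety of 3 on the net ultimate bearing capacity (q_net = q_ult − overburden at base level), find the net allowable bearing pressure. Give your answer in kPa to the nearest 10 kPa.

q_all(net) ≈ 890 kPa

N_q = e^(π·tan38°)·tan²(64°) = 48.93.
q = γ·D_f = 20.1 × 1.67 = 33.567 kPa.
γ' = 11.89 kN/m³; averaging over the depth B below the base, γ̄ = γ' + (d_w/B)(γ − γ') = 16.899 kN/m³.
q·N_q = 33.567 × 48.933 = 1642.5 kPa
0.5·γ·B·N_γ·s_γ = 0.5 × 16.899 × 2.77 × 56.2 × 0.8 = 1052.3 kPa
q_ult = 1642.5 + 1052.3 = 2694.8 kPa.
q_net = 2694.8 − 33.567 = 2661.3 kPa.
q_all(net) = 2661.3 / 3 = 887.09 kPa.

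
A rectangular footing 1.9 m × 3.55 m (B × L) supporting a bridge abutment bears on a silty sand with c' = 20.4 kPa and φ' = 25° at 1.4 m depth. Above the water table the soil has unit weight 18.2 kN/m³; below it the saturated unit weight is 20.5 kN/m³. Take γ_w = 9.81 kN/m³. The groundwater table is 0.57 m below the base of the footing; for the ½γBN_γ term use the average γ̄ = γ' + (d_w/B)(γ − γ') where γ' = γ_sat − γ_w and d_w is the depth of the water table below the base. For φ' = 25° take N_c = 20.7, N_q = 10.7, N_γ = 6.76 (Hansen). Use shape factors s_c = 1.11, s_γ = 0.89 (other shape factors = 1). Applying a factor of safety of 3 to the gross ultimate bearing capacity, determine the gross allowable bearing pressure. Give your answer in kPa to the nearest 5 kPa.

q = γ·D_f = 18.2 × 1.4 = 25.48 kPa.
γ' = 10.69 kN/m³; averaging over the depth B below the base, γ̄ = γ' + (d_w/B)(γ − γ') = 12.943 kN/m³.
c·N_c·s_c = 20.4 × 20.7 × 1.11 = 468.73 kPa
q·N_q = 25.48 × 10.7 = 272.64 kPa
0.5·γ·B·N_γ·s_γ = 0.5 × 12.943 × 1.9 × 6.76 × 0.89 = 73.977 kPa
q_ult = 468.73 + 272.64 + 73.977 = 815.34 kPa.
q_all = q_ult / FS = 815.34 / 3 = 271.78 kPa.

q_all ≈ 270 kPa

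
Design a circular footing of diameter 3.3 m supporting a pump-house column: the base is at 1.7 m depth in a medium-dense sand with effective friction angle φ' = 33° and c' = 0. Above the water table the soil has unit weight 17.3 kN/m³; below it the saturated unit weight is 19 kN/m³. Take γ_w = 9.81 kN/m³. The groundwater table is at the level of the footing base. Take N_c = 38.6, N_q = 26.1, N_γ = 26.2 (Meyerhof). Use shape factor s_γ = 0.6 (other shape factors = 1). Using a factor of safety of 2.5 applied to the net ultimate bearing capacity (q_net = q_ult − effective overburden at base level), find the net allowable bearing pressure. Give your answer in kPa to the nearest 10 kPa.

q = γ·D_f = 17.3 × 1.7 = 29.41 kPa.
For the ½γBN_γ term take γ' = 19 − 9.81 = 9.19 kN/m³ (soil below base is submerged).
q·N_q = 29.41 × 26.1 = 767.6 kPa
0.5·γ·B·N_γ·s_γ = 0.5 × 9.19 × 3.3 × 26.2 × 0.6 = 238.37 kPa
q_ult = 767.6 + 238.37 = 1006 kPa.
Net ultimate: q_net = 1006 − 29.41 = 976.56 kPa.
q_all(net) = 976.56 / 2.5 = 390.62 kPa.

q_all(net) ≈ 390 kPa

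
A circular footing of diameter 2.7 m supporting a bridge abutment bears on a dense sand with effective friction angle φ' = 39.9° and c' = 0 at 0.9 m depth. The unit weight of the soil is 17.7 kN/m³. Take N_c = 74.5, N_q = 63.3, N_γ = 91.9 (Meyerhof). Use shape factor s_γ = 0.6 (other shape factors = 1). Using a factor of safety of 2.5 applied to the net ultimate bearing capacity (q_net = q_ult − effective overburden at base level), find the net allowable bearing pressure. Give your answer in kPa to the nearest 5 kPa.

q_all(net) ≈ 925 kPa

Overburden at base level: q = 17.7 × 0.9 = 15.93 kPa.
Surcharge term q·N_q = 15.93 × 63.3 = 1008.4 kPa; self-weight term 0.5·γ·B·N_γ·s_γ = 0.5 × 17.7 × 2.7 × 91.9 × 0.6 = 1317.6 kPa.
q_ult = 1008.4 + 1317.6 = 2325.9 kPa.
Net ultimate: q_net = 2325.9 − 15.93 = 2310 kPa.
q_all(net) = 2310 / 2.5 = 924 kPa.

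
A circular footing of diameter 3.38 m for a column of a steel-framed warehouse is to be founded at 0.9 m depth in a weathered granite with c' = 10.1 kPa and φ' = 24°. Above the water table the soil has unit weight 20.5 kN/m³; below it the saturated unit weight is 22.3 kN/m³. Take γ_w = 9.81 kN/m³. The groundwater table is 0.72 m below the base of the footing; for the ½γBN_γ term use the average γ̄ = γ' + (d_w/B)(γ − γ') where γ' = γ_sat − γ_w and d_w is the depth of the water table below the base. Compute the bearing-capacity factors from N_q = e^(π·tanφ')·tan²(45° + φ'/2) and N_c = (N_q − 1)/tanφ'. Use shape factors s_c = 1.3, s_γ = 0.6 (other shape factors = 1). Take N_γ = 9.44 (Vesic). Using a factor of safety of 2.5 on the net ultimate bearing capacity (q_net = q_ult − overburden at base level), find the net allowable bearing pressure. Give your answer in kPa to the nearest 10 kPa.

N_q = e^(π·tan24°)·tan²(57°) = 9.6; N_c = (N_q − 1)/tanφ' = 19.32.
q = γ·D_f = 20.5 × 0.9 = 18.45 kPa.
γ' = 12.49 kN/m³; averaging over the depth B below the base, γ̄ = γ' + (d_w/B)(γ − γ') = 14.196 kN/m³.
c·N_c·s_c = 10.1 × 19.324 × 1.3 = 253.72 kPa
q·N_q = 18.45 × 9.6034 = 177.18 kPa
0.5·γ·B·N_γ·s_γ = 0.5 × 14.196 × 3.38 × 9.44 × 0.6 = 135.89 kPa
q_ult = 253.72 + 177.18 + 135.89 = 566.79 kPa.
q_net = 566.79 − 18.45 = 548.34 kPa.
q_all(net) = 548.34 / 2.5 = 219.34 kPa.

q_all(net) ≈ 220 kPa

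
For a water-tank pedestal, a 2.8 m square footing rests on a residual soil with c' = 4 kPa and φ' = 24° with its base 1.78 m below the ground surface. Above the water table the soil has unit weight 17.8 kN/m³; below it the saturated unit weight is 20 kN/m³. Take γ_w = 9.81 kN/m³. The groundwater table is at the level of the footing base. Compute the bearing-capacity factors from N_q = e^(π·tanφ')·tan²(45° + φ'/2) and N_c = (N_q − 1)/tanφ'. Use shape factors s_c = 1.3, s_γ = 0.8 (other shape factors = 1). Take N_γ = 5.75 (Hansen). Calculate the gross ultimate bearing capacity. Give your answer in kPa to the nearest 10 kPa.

tan24° = 0.4452, so N_q = e^(π×0.4452)·tan²(57°) = 4.05 × 2.371 = 9.6.
N_c = (9.6 − 1)/tan24° = 19.32.
q = γ·D_f = 17.8 × 1.78 = 31.684 kPa.
For the ½γBN_γ term take γ' = 20 − 9.81 = 10.19 kN/m³ (soil below base is submerged).
c·N_c·s_c = 4 × 19.324 × 1.3 = 100.48 kPa
q·N_q = 31.684 × 9.6034 = 304.27 kPa
0.5·γ·B·N_γ·s_γ = 0.5 × 10.19 × 2.8 × 5.75 × 0.8 = 65.624 kPa
q_ult = 100.48 + 304.27 + 65.624 = 470.38 kPa.

q_ult ≈ 470 kPa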